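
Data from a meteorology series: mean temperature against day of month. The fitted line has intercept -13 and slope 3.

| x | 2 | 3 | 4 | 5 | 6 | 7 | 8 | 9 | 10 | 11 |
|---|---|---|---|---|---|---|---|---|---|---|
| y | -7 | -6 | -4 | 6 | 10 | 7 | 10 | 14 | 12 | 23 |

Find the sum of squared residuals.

x=2: ŷ = -13 + 3·2 = -7; r = -7 − (-7) = 0
x=3: ŷ = -13 + 3·3 = -4; r = -6 − (-4) = -2
x=4: ŷ = -13 + 3·4 = -1; r = -4 − (-1) = -3
x=5: ŷ = -13 + 3·5 = 2; r = 6 − 2 = 4
x=6: ŷ = -13 + 3·6 = 5; r = 10 − 5 = 5
x=7: ŷ = -13 + 3·7 = 8; r = 7 − 8 = -1
x=8: ŷ = -13 + 3·8 = 11; r = 10 − 11 = -1
x=9: ŷ = -13 + 3·9 = 14; r = 14 − 14 = 0
x=10: ŷ = -13 + 3·10 = 17; r = 12 − 17 = -5
x=11: ŷ = -13 + 3·11 = 20; r = 23 − 20 = 3
SSE = 0 + 4 + 9 + 16 + 25 + 1 + 1 + 0 + 25 + 9 = 90

SSE = 90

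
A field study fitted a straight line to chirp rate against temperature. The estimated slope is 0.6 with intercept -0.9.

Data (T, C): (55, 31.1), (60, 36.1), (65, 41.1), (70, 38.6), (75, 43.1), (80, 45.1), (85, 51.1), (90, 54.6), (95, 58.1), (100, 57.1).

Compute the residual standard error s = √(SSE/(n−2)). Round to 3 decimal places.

T=55: Ĉ = -0.9 + 0.6·55 = 32.1; e = 31.1 − 32.1 = -1
T=60: Ĉ = -0.9 + 0.6·60 = 35.1; e = 36.1 − 35.1 = 1
T=65: Ĉ = -0.9 + 0.6·65 = 38.1; e = 41.1 − 38.1 = 3
T=70: Ĉ = -0.9 + 0.6·70 = 41.1; e = 38.6 − 41.1 = -2.5
T=75: Ĉ = -0.9 + 0.6·75 = 44.1; e = 43.1 − 44.1 = -1
T=80: Ĉ = -0.9 + 0.6·80 = 47.1; e = 45.1 − 47.1 = -2
T=85: Ĉ = -0.9 + 0.6·85 = 50.1; e = 51.1 − 50.1 = 1
T=90: Ĉ = -0.9 + 0.6·90 = 53.1; e = 54.6 − 53.1 = 1.5
T=95: Ĉ = -0.9 + 0.6·95 = 56.1; e = 58.1 − 56.1 = 2
T=100: Ĉ = -0.9 + 0.6·100 = 59.1; e = 57.1 − 59.1 = -2
SSE = 1 + 1 + 9 + 6.25 + 1 + 4 + 1 + 2.25 + 4 + 4 = 33.5
s = √(33.5/8) = √4.1875 ≈ 2.046

s = 2.046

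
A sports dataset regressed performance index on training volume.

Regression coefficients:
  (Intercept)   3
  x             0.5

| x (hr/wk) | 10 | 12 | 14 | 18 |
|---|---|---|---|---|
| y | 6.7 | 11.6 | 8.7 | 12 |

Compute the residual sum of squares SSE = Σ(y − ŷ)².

SSE = 10.14

x=10: ŷ = 3 + 0.5·10 = 8; e = 6.7 − 8 = -1.3
x=12: ŷ = 3 + 0.5·12 = 9; e = 11.6 − 9 = 2.6
x=14: ŷ = 3 + 0.5·14 = 10; e = 8.7 − 10 = -1.3
x=18: ŷ = 3 + 0.5·18 = 12; e = 12 − 12 = 0
SSE = 1.69 + 6.76 + 1.69 + 0 = 10.14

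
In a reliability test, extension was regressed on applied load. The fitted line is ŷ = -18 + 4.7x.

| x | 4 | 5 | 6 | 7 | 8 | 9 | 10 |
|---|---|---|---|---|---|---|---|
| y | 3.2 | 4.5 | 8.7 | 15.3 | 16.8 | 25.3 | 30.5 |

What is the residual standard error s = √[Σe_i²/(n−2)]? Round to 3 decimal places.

x=4: ŷ = -18 + 4.7·4 = 0.8; e = 3.2 − 0.8 = 2.4
x=5: ŷ = -18 + 4.7·5 = 5.5; e = 4.5 − 5.5 = -1
x=6: ŷ = -18 + 4.7·6 = 10.2; e = 8.7 − 10.2 = -1.5
x=7: ŷ = -18 + 4.7·7 = 14.9; e = 15.3 − 14.9 = 0.4
x=8: ŷ = -18 + 4.7·8 = 19.6; e = 16.8 − 19.6 = -2.8
x=9: ŷ = -18 + 4.7·9 = 24.3; e = 25.3 − 24.3 = 1
x=10: ŷ = -18 + 4.7·10 = 29; e = 30.5 − 29 = 1.5
SSE = 5.76 + 1 + 2.25 + 0.16 + 7.84 + 1 + 2.25 = 20.26
s = √(20.26/5) = √4.052 ≈ 2.013

s = 2.013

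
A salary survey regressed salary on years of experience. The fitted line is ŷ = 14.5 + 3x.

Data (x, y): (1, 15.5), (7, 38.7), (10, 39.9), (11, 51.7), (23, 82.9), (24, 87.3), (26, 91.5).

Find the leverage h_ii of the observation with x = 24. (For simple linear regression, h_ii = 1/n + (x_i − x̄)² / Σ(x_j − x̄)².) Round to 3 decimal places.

h = 0.300

x̄ = (1 + 7 + 10 + 11 + 23 + 24 + 26)/7 = 14.5714
Σ(x − x̄)² = 184.184 + 57.3265 + 20.898 + 12.7551 + 71.0408 + 88.898 + 130.612 = 565.714
h = 1/7 + (9.42857)²/565.714 = 0.142857 + 0.157143 = 0.300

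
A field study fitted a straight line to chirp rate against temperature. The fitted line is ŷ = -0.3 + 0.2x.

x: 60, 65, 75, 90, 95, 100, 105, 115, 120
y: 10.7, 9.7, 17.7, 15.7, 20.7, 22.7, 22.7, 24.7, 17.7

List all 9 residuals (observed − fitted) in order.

x=60: ŷ = -0.3 + 0.2·60 = 11.7; e = 10.7 − 11.7 = -1
x=65: ŷ = -0.3 + 0.2·65 = 12.7; e = 9.7 − 12.7 = -3
x=75: ŷ = -0.3 + 0.2·75 = 14.7; e = 17.7 − 14.7 = 3
x=90: ŷ = -0.3 + 0.2·90 = 17.7; e = 15.7 − 17.7 = -2
x=95: ŷ = -0.3 + 0.2·95 = 18.7; e = 20.7 − 18.7 = 2
x=100: ŷ = -0.3 + 0.2·100 = 19.7; e = 22.7 − 19.7 = 3
x=105: ŷ = -0.3 + 0.2·105 = 20.7; e = 22.7 − 20.7 = 2
x=115: ŷ = -0.3 + 0.2·115 = 22.7; e = 24.7 − 22.7 = 2
x=120: ŷ = -0.3 + 0.2·120 = 23.7; e = 17.7 − 23.7 = -6

-1, -3, 3, -2, 2, 3, 2, 2, -6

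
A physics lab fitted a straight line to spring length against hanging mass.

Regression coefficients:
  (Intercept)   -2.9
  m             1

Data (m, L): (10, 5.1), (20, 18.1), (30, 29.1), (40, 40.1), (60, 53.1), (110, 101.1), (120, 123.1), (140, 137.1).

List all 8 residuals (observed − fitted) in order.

m=10: L̂ = -2.9 + 10 = 7.1; e = 5.1 − 7.1 = -2
m=20: L̂ = -2.9 + 20 = 17.1; e = 18.1 − 17.1 = 1
m=30: L̂ = -2.9 + 30 = 27.1; e = 29.1 − 27.1 = 2
m=40: L̂ = -2.9 + 40 = 37.1; e = 40.1 − 37.1 = 3
m=60: L̂ = -2.9 + 60 = 57.1; e = 53.1 − 57.1 = -4
m=110: L̂ = -2.9 + 110 = 107.1; e = 101.1 − 107.1 = -6
m=120: L̂ = -2.9 + 120 = 117.1; e = 123.1 − 117.1 = 6
m=140: L̂ = -2.9 + 140 = 137.1; e = 137.1 − 137.1 = 0

-2, 1, 2, 3, -4, -6, 6, 0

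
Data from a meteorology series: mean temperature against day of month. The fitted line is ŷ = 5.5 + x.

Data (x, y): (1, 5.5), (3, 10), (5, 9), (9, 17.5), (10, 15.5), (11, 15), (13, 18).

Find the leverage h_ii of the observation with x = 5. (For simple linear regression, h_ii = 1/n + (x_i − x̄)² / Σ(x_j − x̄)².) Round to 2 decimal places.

x̄ = (1 + 3 + 5 + 9 + 10 + 11 + 13)/7 = 7.42857
Σ(x − x̄)² = 41.3265 + 19.6122 + 5.89796 + 2.46939 + 6.61224 + 12.7551 + 31.0408 = 119.714
h = 1/7 + (-2.42857)²/119.714 = 0.142857 + 0.049267 = 0.19

h = 0.19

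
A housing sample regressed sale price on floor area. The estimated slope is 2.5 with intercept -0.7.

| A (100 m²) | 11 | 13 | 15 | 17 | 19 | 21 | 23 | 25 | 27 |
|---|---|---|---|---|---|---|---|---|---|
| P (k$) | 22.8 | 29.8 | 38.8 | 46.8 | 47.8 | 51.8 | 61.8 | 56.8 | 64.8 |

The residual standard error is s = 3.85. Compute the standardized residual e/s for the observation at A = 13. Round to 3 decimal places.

-0.519

ŷ = -0.7 + 2.5·13 = 31.8
e = 29.8 − 31.8 = -2
e/s = -2 / 3.85 = -0.519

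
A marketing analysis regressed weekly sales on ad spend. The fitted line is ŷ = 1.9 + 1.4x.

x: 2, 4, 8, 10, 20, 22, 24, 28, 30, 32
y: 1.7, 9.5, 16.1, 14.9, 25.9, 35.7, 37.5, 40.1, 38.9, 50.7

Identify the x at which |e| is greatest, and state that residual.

x = 30, e = -5

x=2: ŷ = 1.9 + 1.4·2 = 4.7; e = 1.7 − 4.7 = -3
x=4: ŷ = 1.9 + 1.4·4 = 7.5; e = 9.5 − 7.5 = 2
x=8: ŷ = 1.9 + 1.4·8 = 13.1; e = 16.1 − 13.1 = 3
x=10: ŷ = 1.9 + 1.4·10 = 15.9; e = 14.9 − 15.9 = -1
x=20: ŷ = 1.9 + 1.4·20 = 29.9; e = 25.9 − 29.9 = -4
x=22: ŷ = 1.9 + 1.4·22 = 32.7; e = 35.7 − 32.7 = 3
x=24: ŷ = 1.9 + 1.4·24 = 35.5; e = 37.5 − 35.5 = 2
x=28: ŷ = 1.9 + 1.4·28 = 41.1; e = 40.1 − 41.1 = -1
x=30: ŷ = 1.9 + 1.4·30 = 43.9; e = 38.9 − 43.9 = -5
x=32: ŷ = 1.9 + 1.4·32 = 46.7; e = 50.7 − 46.7 = 4
Largest |e| is 5 at x = 30, residual -5.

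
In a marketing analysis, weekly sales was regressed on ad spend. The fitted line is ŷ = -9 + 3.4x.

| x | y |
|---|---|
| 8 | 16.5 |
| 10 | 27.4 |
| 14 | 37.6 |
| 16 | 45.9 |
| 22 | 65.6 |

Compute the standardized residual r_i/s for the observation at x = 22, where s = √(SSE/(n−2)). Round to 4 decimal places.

-0.1099

x=8: ŷ = -9 + 3.4·8 = 18.2; r = 16.5 − 18.2 = -1.7
x=10: ŷ = -9 + 3.4·10 = 25; r = 27.4 − 25 = 2.4
x=14: ŷ = -9 + 3.4·14 = 38.6; r = 37.6 − 38.6 = -1
x=16: ŷ = -9 + 3.4·16 = 45.4; r = 45.9 − 45.4 = 0.5
x=22: ŷ = -9 + 3.4·22 = 65.8; r = 65.6 − 65.8 = -0.2
SSE = 2.89 + 5.76 + 1 + 0.25 + 0.04 = 9.94
s = √(9.94/3) = 1.82026
r/s = -0.2 / 1.82026 = -0.1099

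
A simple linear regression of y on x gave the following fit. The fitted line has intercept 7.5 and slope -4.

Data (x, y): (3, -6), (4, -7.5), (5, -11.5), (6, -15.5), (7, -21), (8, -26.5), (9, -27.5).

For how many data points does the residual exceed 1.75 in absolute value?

x=3: ŷ = 7.5 − 4·3 = -4.5; e = -6 − (-4.5) = -1.5
x=4: ŷ = 7.5 − 4·4 = -8.5; e = -7.5 − (-8.5) = 1
x=5: ŷ = 7.5 − 4·5 = -12.5; e = -11.5 − (-12.5) = 1
x=6: ŷ = 7.5 − 4·6 = -16.5; e = -15.5 − (-16.5) = 1
x=7: ŷ = 7.5 − 4·7 = -20.5; e = -21 − (-20.5) = -0.5
x=8: ŷ = 7.5 − 4·8 = -24.5; e = -26.5 − (-24.5) = -2
x=9: ŷ = 7.5 − 4·9 = -28.5; e = -27.5 − (-28.5) = 1
|e| > 1.75: x=8 (|e|=2) → 1

1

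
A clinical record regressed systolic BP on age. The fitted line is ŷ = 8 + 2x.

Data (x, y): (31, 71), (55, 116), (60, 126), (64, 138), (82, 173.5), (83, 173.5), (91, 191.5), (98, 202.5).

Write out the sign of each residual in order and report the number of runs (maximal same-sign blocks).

6 runs

x=31: ŷ = 8 + 2·31 = 70; e = 71 − 70 = 1
x=55: ŷ = 8 + 2·55 = 118; e = 116 − 118 = -2
x=60: ŷ = 8 + 2·60 = 128; e = 126 − 128 = -2
x=64: ŷ = 8 + 2·64 = 136; e = 138 − 136 = 2
x=82: ŷ = 8 + 2·82 = 172; e = 173.5 − 172 = 1.5
x=83: ŷ = 8 + 2·83 = 174; e = 173.5 − 174 = -0.5
x=91: ŷ = 8 + 2·91 = 190; e = 191.5 − 190 = 1.5
x=98: ŷ = 8 + 2·98 = 204; e = 202.5 − 204 = -1.5
Signs: + − − + + − + −
Runs: +×1, −×2, +×2, −×1, +×1, −×1 → 6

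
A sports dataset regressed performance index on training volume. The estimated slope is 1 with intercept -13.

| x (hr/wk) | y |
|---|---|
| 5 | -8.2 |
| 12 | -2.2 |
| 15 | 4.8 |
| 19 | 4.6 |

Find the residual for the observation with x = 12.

e = -1.2

ŷ = -13 + 12 = -1
e = -2.2 − (-1) = -1.2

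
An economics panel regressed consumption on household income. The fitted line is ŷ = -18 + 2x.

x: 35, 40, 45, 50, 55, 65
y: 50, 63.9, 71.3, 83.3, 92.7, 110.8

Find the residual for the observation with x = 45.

e = -0.7

ŷ = -18 + 2·45 = 72
e = 71.3 − 72 = -0.7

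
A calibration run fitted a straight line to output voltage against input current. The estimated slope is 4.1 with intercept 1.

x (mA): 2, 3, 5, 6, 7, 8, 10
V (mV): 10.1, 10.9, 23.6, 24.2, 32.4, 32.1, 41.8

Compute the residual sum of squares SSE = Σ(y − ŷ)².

x=2: V̂ = 1 + 4.1·2 = 9.2; r = 10.1 − 9.2 = 0.9
x=3: V̂ = 1 + 4.1·3 = 13.3; r = 10.9 − 13.3 = -2.4
x=5: V̂ = 1 + 4.1·5 = 21.5; r = 23.6 − 21.5 = 2.1
x=6: V̂ = 1 + 4.1·6 = 25.6; r = 24.2 − 25.6 = -1.4
x=7: V̂ = 1 + 4.1·7 = 29.7; r = 32.4 − 29.7 = 2.7
x=8: V̂ = 1 + 4.1·8 = 33.8; r = 32.1 − 33.8 = -1.7
x=10: V̂ = 1 + 4.1·10 = 42; r = 41.8 − 42 = -0.2
SSE = 0.81 + 5.76 + 4.41 + 1.96 + 7.29 + 2.89 + 0.04 = 23.16

SSE = 23.16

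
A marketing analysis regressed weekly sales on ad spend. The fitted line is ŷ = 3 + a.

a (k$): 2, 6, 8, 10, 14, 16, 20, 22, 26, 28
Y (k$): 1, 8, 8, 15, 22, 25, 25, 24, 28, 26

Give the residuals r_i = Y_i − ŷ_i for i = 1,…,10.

a=2: ŷ = 3 + 2 = 5; r = 1 − 5 = -4
a=6: ŷ = 3 + 6 = 9; r = 8 − 9 = -1
a=8: ŷ = 3 + 8 = 11; r = 8 − 11 = -3
a=10: ŷ = 3 + 10 = 13; r = 15 − 13 = 2
a=14: ŷ = 3 + 14 = 17; r = 22 − 17 = 5
a=16: ŷ = 3 + 16 = 19; r = 25 − 19 = 6
a=20: ŷ = 3 + 20 = 23; r = 25 − 23 = 2
a=22: ŷ = 3 + 22 = 25; r = 24 − 25 = -1
a=26: ŷ = 3 + 26 = 29; r = 28 − 29 = -1
a=28: ŷ = 3 + 28 = 31; r = 26 − 31 = -5

-4, -1, -3, 2, 5, 6, 2, -1, -1, -5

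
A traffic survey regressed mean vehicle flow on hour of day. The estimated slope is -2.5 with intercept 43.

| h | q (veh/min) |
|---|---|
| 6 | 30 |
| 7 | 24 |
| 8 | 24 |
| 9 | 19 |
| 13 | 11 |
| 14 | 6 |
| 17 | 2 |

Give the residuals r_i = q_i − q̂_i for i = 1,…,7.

2, -1.5, 1, -1.5, 0.5, -2, 1.5

h=6: q̂ = 43 − 2.5·6 = 28; r = 30 − 28 = 2
h=7: q̂ = 43 − 2.5·7 = 25.5; r = 24 − 25.5 = -1.5
h=8: q̂ = 43 − 2.5·8 = 23; r = 24 − 23 = 1
h=9: q̂ = 43 − 2.5·9 = 20.5; r = 19 − 20.5 = -1.5
h=13: q̂ = 43 − 2.5·13 = 10.5; r = 11 − 10.5 = 0.5
h=14: q̂ = 43 − 2.5·14 = 8; r = 6 − 8 = -2
h=17: q̂ = 43 − 2.5·17 = 0.5; r = 2 − 0.5 = 1.5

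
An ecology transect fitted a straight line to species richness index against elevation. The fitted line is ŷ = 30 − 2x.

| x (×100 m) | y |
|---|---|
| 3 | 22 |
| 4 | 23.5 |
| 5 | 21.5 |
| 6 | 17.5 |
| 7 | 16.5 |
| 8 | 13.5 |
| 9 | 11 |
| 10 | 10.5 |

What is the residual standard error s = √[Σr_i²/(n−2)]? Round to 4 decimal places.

x=3: ŷ = 30 − 2·3 = 24; r = 22 − 24 = -2
x=4: ŷ = 30 − 2·4 = 22; r = 23.5 − 22 = 1.5
x=5: ŷ = 30 − 2·5 = 20; r = 21.5 − 20 = 1.5
x=6: ŷ = 30 − 2·6 = 18; r = 17.5 − 18 = -0.5
x=7: ŷ = 30 − 2·7 = 16; r = 16.5 − 16 = 0.5
x=8: ŷ = 30 − 2·8 = 14; r = 13.5 − 14 = -0.5
x=9: ŷ = 30 − 2·9 = 12; r = 11 − 12 = -1
x=10: ŷ = 30 − 2·10 = 10; r = 10.5 − 10 = 0.5
SSE = 4 + 2.25 + 2.25 + 0.25 + 0.25 + 0.25 + 1 + 0.25 = 10.5
s = √(10.5/6) = √1.75 ≈ 1.3229

s = 1.3229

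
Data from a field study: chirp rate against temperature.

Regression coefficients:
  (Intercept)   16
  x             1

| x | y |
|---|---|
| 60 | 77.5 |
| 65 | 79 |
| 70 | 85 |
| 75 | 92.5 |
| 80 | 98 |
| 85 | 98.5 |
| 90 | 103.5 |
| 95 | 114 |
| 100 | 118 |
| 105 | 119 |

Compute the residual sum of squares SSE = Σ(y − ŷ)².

SSE = 43

x=60: ŷ = 16 + 60 = 76; e = 77.5 − 76 = 1.5
x=65: ŷ = 16 + 65 = 81; e = 79 − 81 = -2
x=70: ŷ = 16 + 70 = 86; e = 85 − 86 = -1
x=75: ŷ = 16 + 75 = 91; e = 92.5 − 91 = 1.5
x=80: ŷ = 16 + 80 = 96; e = 98 − 96 = 2
x=85: ŷ = 16 + 85 = 101; e = 98.5 − 101 = -2.5
x=90: ŷ = 16 + 90 = 106; e = 103.5 − 106 = -2.5
x=95: ŷ = 16 + 95 = 111; e = 114 − 111 = 3
x=100: ŷ = 16 + 100 = 116; e = 118 − 116 = 2
x=105: ŷ = 16 + 105 = 121; e = 119 − 121 = -2
SSE = 2.25 + 4 + 1 + 2.25 + 4 + 6.25 + 6.25 + 9 + 4 + 4 = 43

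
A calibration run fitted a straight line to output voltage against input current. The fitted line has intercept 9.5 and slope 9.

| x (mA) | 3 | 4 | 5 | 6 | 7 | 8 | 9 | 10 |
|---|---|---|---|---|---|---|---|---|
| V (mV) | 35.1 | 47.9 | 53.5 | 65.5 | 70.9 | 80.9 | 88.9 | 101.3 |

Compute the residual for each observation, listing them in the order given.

x=3: ŷ = 9.5 + 9·3 = 36.5; e = 35.1 − 36.5 = -1.4
x=4: ŷ = 9.5 + 9·4 = 45.5; e = 47.9 − 45.5 = 2.4
x=5: ŷ = 9.5 + 9·5 = 54.5; e = 53.5 − 54.5 = -1
x=6: ŷ = 9.5 + 9·6 = 63.5; e = 65.5 − 63.5 = 2
x=7: ŷ = 9.5 + 9·7 = 72.5; e = 70.9 − 72.5 = -1.6
x=8: ŷ = 9.5 + 9·8 = 81.5; e = 80.9 − 81.5 = -0.6
x=9: ŷ = 9.5 + 9·9 = 90.5; e = 88.9 − 90.5 = -1.6
x=10: ŷ = 9.5 + 9·10 = 99.5; e = 101.3 − 99.5 = 1.8

-1.4, 2.4, -1, 2, -1.6, -0.6, -1.6, 1.8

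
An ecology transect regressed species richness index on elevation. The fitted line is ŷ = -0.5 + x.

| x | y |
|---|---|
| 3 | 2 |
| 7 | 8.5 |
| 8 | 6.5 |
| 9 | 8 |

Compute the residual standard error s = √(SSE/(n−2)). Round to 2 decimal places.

x=3: ŷ = -0.5 + 3 = 2.5; e = 2 − 2.5 = -0.5
x=7: ŷ = -0.5 + 7 = 6.5; e = 8.5 − 6.5 = 2
x=8: ŷ = -0.5 + 8 = 7.5; e = 6.5 − 7.5 = -1
x=9: ŷ = -0.5 + 9 = 8.5; e = 8 − 8.5 = -0.5
SSE = 0.25 + 4 + 1 + 0.25 = 5.5
s = √(5.5/2) = √2.75 ≈ 1.66

s = 1.66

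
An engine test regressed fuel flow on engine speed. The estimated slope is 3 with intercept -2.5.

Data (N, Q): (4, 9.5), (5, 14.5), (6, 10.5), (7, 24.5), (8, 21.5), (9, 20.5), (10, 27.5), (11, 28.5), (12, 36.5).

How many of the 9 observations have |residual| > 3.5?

N=4: ŷ = -2.5 + 3·4 = 9.5; e = 9.5 − 9.5 = 0
N=5: ŷ = -2.5 + 3·5 = 12.5; e = 14.5 − 12.5 = 2
N=6: ŷ = -2.5 + 3·6 = 15.5; e = 10.5 − 15.5 = -5
N=7: ŷ = -2.5 + 3·7 = 18.5; e = 24.5 − 18.5 = 6
N=8: ŷ = -2.5 + 3·8 = 21.5; e = 21.5 − 21.5 = 0
N=9: ŷ = -2.5 + 3·9 = 24.5; e = 20.5 − 24.5 = -4
N=10: ŷ = -2.5 + 3·10 = 27.5; e = 27.5 − 27.5 = 0
N=11: ŷ = -2.5 + 3·11 = 30.5; e = 28.5 − 30.5 = -2
N=12: ŷ = -2.5 + 3·12 = 33.5; e = 36.5 − 33.5 = 3
|e| > 3.5: N=6 (|e|=5), N=7 (|e|=6), N=9 (|e|=4) → 3

3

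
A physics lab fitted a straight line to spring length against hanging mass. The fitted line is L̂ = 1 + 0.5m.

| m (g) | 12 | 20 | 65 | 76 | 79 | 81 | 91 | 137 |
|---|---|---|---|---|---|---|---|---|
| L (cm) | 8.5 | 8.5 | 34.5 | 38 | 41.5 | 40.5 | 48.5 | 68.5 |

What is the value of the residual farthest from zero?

r = -2.5

m=12: L̂ = 1 + 0.5·12 = 7; r = 8.5 − 7 = 1.5
m=20: L̂ = 1 + 0.5·20 = 11; r = 8.5 − 11 = -2.5
m=65: L̂ = 1 + 0.5·65 = 33.5; r = 34.5 − 33.5 = 1
m=76: L̂ = 1 + 0.5·76 = 39; r = 38 − 39 = -1
m=79: L̂ = 1 + 0.5·79 = 40.5; r = 41.5 − 40.5 = 1
m=81: L̂ = 1 + 0.5·81 = 41.5; r = 40.5 − 41.5 = -1
m=91: L̂ = 1 + 0.5·91 = 46.5; r = 48.5 − 46.5 = 2
m=137: L̂ = 1 + 0.5·137 = 69.5; r = 68.5 − 69.5 = -1
Largest |r| is 2.5 at m = 20, residual -2.5.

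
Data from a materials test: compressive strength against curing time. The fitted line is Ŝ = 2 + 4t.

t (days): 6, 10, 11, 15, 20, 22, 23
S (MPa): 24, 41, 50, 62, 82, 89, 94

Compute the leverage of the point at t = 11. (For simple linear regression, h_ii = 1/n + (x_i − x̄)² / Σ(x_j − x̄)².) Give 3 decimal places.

t̄ = (6 + 10 + 11 + 15 + 20 + 22 + 23)/7 = 15.2857
Σ(t − t̄)² = 86.2245 + 27.9388 + 18.3673 + 0.0816327 + 22.2245 + 45.0816 + 59.5102 = 259.429
h = 1/7 + (-4.28571)²/259.429 = 0.142857 + 0.0707992 = 0.214

h = 0.214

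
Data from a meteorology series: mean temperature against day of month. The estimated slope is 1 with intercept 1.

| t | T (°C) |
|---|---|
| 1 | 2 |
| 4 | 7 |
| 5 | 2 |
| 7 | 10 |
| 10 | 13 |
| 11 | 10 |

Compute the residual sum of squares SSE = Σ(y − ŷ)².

SSE = 32

t=1: T̂ = 1 + 1 = 2; e = 2 − 2 = 0
t=4: T̂ = 1 + 4 = 5; e = 7 − 5 = 2
t=5: T̂ = 1 + 5 = 6; e = 2 − 6 = -4
t=7: T̂ = 1 + 7 = 8; e = 10 − 8 = 2
t=10: T̂ = 1 + 10 = 11; e = 13 − 11 = 2
t=11: T̂ = 1 + 11 = 12; e = 10 − 12 = -2
SSE = 0 + 4 + 16 + 4 + 4 + 4 = 32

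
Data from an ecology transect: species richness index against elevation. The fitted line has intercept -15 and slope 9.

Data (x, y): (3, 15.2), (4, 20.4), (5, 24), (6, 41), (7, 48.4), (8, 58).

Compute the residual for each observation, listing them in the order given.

x=3: ŷ = -15 + 9·3 = 12; r = 15.2 − 12 = 3.2
x=4: ŷ = -15 + 9·4 = 21; r = 20.4 − 21 = -0.6
x=5: ŷ = -15 + 9·5 = 30; r = 24 − 30 = -6
x=6: ŷ = -15 + 9·6 = 39; r = 41 − 39 = 2
x=7: ŷ = -15 + 9·7 = 48; r = 48.4 − 48 = 0.4
x=8: ŷ = -15 + 9·8 = 57; r = 58 − 57 = 1

3.2, -0.6, -6, 2, 0.4, 1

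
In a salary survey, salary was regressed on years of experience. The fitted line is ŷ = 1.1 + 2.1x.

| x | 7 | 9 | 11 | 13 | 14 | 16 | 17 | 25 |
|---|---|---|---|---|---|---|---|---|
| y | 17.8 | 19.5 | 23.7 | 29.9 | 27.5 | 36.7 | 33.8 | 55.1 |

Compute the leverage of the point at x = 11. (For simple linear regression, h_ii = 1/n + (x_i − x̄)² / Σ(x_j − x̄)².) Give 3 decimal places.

x̄ = (7 + 9 + 11 + 13 + 14 + 16 + 17 + 25)/8 = 14
Σ(x − x̄)² = 49 + 25 + 9 + 1 + 0 + 4 + 9 + 121 = 218
h = 1/8 + (-3)²/218 = 0.125 + 0.0412844 = 0.166

h = 0.166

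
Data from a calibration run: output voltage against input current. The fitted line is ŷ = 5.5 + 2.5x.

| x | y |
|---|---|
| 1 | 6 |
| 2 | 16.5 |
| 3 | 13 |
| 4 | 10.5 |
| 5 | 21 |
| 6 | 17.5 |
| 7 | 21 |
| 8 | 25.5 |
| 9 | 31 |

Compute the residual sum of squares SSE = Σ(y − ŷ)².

x=1: ŷ = 5.5 + 2.5·1 = 8; r = 6 − 8 = -2
x=2: ŷ = 5.5 + 2.5·2 = 10.5; r = 16.5 − 10.5 = 6
x=3: ŷ = 5.5 + 2.5·3 = 13; r = 13 − 13 = 0
x=4: ŷ = 5.5 + 2.5·4 = 15.5; r = 10.5 − 15.5 = -5
x=5: ŷ = 5.5 + 2.5·5 = 18; r = 21 − 18 = 3
x=6: ŷ = 5.5 + 2.5·6 = 20.5; r = 17.5 − 20.5 = -3
x=7: ŷ = 5.5 + 2.5·7 = 23; r = 21 − 23 = -2
x=8: ŷ = 5.5 + 2.5·8 = 25.5; r = 25.5 − 25.5 = 0
x=9: ŷ = 5.5 + 2.5·9 = 28; r = 31 − 28 = 3
SSE = 4 + 36 + 0 + 25 + 9 + 9 + 4 + 0 + 9 = 96

SSE = 96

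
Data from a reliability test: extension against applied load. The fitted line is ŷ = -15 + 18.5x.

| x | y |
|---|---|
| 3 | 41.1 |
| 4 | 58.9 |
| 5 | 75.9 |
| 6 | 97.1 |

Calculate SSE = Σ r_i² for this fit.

SSE = 4.14

x=3: ŷ = -15 + 18.5·3 = 40.5; r = 41.1 − 40.5 = 0.6
x=4: ŷ = -15 + 18.5·4 = 59; r = 58.9 − 59 = -0.1
x=5: ŷ = -15 + 18.5·5 = 77.5; r = 75.9 − 77.5 = -1.6
x=6: ŷ = -15 + 18.5·6 = 96; r = 97.1 − 96 = 1.1
SSE = 0.36 + 0.01 + 2.56 + 1.21 = 4.14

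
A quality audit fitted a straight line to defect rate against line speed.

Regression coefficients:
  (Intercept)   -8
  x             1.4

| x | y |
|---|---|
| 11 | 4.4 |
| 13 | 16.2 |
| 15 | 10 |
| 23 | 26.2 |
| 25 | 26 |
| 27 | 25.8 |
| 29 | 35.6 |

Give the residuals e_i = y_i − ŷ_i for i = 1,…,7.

-3, 6, -3, 2, -1, -4, 3

x=11: ŷ = -8 + 1.4·11 = 7.4; e = 4.4 − 7.4 = -3
x=13: ŷ = -8 + 1.4·13 = 10.2; e = 16.2 − 10.2 = 6
x=15: ŷ = -8 + 1.4·15 = 13; e = 10 − 13 = -3
x=23: ŷ = -8 + 1.4·23 = 24.2; e = 26.2 − 24.2 = 2
x=25: ŷ = -8 + 1.4·25 = 27; e = 26 − 27 = -1
x=27: ŷ = -8 + 1.4·27 = 29.8; e = 25.8 − 29.8 = -4
x=29: ŷ = -8 + 1.4·29 = 32.6; e = 35.6 − 32.6 = 3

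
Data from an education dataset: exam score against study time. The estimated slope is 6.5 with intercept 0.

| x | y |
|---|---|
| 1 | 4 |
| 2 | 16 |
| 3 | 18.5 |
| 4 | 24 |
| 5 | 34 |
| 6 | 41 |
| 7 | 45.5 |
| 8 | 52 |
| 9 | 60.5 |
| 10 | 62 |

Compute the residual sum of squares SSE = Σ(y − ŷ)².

x=1: ŷ = 6.5·1 = 6.5; e = 4 − 6.5 = -2.5
x=2: ŷ = 6.5·2 = 13; e = 16 − 13 = 3
x=3: ŷ = 6.5·3 = 19.5; e = 18.5 − 19.5 = -1
x=4: ŷ = 6.5·4 = 26; e = 24 − 26 = -2
x=5: ŷ = 6.5·5 = 32.5; e = 34 − 32.5 = 1.5
x=6: ŷ = 6.5·6 = 39; e = 41 − 39 = 2
x=7: ŷ = 6.5·7 = 45.5; e = 45.5 − 45.5 = 0
x=8: ŷ = 6.5·8 = 52; e = 52 − 52 = 0
x=9: ŷ = 6.5·9 = 58.5; e = 60.5 − 58.5 = 2
x=10: ŷ = 6.5·10 = 65; e = 62 − 65 = -3
SSE = 6.25 + 9 + 1 + 4 + 2.25 + 4 + 0 + 0 + 4 + 9 = 39.5

SSE = 39.5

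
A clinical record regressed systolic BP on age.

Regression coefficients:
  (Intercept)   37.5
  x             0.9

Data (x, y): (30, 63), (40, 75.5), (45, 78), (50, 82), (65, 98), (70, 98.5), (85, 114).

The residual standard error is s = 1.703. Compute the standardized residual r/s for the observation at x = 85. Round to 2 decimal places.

0.00

ŷ = 37.5 + 0.9·85 = 114
r = 114 − 114 = 0
r/s = 0 / 1.703 = 0.00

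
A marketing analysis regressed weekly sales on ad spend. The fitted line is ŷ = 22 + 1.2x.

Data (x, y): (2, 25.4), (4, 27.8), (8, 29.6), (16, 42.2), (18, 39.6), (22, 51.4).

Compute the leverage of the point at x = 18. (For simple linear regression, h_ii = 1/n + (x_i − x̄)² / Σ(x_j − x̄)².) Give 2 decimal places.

h = 0.29

x̄ = (2 + 4 + 8 + 16 + 18 + 22)/6 = 11.6667
Σ(x − x̄)² = 93.4444 + 58.7778 + 13.4444 + 18.7778 + 40.1111 + 106.778 = 331.333
h = 1/6 + (6.33333)²/331.333 = 0.166667 + 0.12106 = 0.29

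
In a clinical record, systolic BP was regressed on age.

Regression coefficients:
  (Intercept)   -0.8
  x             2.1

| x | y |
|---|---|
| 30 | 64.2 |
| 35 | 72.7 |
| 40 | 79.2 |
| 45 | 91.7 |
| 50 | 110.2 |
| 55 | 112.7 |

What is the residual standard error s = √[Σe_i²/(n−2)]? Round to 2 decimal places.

s = 4.00

x=30: ŷ = -0.8 + 2.1·30 = 62.2; e = 64.2 − 62.2 = 2
x=35: ŷ = -0.8 + 2.1·35 = 72.7; e = 72.7 − 72.7 = 0
x=40: ŷ = -0.8 + 2.1·40 = 83.2; e = 79.2 − 83.2 = -4
x=45: ŷ = -0.8 + 2.1·45 = 93.7; e = 91.7 − 93.7 = -2
x=50: ŷ = -0.8 + 2.1·50 = 104.2; e = 110.2 − 104.2 = 6
x=55: ŷ = -0.8 + 2.1·55 = 114.7; e = 112.7 − 114.7 = -2
SSE = 4 + 0 + 16 + 4 + 36 + 4 = 64
s = √(64/4) = √16 ≈ 4.00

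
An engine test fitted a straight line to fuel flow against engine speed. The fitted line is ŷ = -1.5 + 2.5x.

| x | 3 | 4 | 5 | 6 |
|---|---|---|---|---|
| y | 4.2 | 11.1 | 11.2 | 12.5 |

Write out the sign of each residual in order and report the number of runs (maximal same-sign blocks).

x=3: ŷ = -1.5 + 2.5·3 = 6; e = 4.2 − 6 = -1.8
x=4: ŷ = -1.5 + 2.5·4 = 8.5; e = 11.1 − 8.5 = 2.6
x=5: ŷ = -1.5 + 2.5·5 = 11; e = 11.2 − 11 = 0.2
x=6: ŷ = -1.5 + 2.5·6 = 13.5; e = 12.5 − 13.5 = -1
Signs: − + + −
Runs: −×1, +×2, −×1 → 3

3 runs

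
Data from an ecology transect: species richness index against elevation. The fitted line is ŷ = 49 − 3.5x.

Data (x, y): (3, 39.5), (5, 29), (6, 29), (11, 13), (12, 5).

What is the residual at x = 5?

r = -2.5

ŷ = 49 − 3.5·5 = 31.5
r = 29 − 31.5 = -2.5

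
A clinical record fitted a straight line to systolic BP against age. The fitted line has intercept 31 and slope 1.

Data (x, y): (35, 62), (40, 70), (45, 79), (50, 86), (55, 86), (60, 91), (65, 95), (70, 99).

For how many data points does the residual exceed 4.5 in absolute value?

1

x=35: ŷ = 31 + 35 = 66; r = 62 − 66 = -4
x=40: ŷ = 31 + 40 = 71; r = 70 − 71 = -1
x=45: ŷ = 31 + 45 = 76; r = 79 − 76 = 3
x=50: ŷ = 31 + 50 = 81; r = 86 − 81 = 5
x=55: ŷ = 31 + 55 = 86; r = 86 − 86 = 0
x=60: ŷ = 31 + 60 = 91; r = 91 − 91 = 0
x=65: ŷ = 31 + 65 = 96; r = 95 − 96 = -1
x=70: ŷ = 31 + 70 = 101; r = 99 − 101 = -2
|r| > 4.5: x=50 (|r|=5) → 1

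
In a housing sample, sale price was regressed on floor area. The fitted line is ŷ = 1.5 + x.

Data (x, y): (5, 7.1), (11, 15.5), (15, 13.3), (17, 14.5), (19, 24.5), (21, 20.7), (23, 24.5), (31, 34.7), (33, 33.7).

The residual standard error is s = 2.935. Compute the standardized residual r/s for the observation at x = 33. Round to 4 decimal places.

ŷ = 1.5 + 33 = 34.5
r = 33.7 − 34.5 = -0.8
r/s = -0.8 / 2.935 = -0.2726

-0.2726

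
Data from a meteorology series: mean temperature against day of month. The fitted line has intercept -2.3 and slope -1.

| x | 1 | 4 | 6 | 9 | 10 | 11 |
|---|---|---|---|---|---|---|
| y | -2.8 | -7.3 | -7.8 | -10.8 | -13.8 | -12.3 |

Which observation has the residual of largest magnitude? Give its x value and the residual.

x=1: ŷ = -2.3 − 1 = -3.3; e = -2.8 − (-3.3) = 0.5
x=4: ŷ = -2.3 − 4 = -6.3; e = -7.3 − (-6.3) = -1
x=6: ŷ = -2.3 − 6 = -8.3; e = -7.8 − (-8.3) = 0.5
x=9: ŷ = -2.3 − 9 = -11.3; e = -10.8 − (-11.3) = 0.5
x=10: ŷ = -2.3 − 10 = -12.3; e = -13.8 − (-12.3) = -1.5
x=11: ŷ = -2.3 − 11 = -13.3; e = -12.3 − (-13.3) = 1
Largest |e| is 1.5 at x = 10, residual -1.5.

x = 10, e = -1.5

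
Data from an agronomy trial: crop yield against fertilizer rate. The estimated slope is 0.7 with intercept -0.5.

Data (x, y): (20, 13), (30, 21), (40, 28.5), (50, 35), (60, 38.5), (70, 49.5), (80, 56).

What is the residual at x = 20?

ŷ = -0.5 + 0.7·20 = 13.5
r = 13 − 13.5 = -0.5

r = -0.5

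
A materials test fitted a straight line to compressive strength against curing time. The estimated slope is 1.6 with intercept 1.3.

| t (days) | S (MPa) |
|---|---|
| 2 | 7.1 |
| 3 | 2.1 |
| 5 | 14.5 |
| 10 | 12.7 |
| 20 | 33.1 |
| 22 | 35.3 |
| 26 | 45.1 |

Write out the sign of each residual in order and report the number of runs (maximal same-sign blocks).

t=2: Ŝ = 1.3 + 1.6·2 = 4.5; e = 7.1 − 4.5 = 2.6
t=3: Ŝ = 1.3 + 1.6·3 = 6.1; e = 2.1 − 6.1 = -4
t=5: Ŝ = 1.3 + 1.6·5 = 9.3; e = 14.5 − 9.3 = 5.2
t=10: Ŝ = 1.3 + 1.6·10 = 17.3; e = 12.7 − 17.3 = -4.6
t=20: Ŝ = 1.3 + 1.6·20 = 33.3; e = 33.1 − 33.3 = -0.2
t=22: Ŝ = 1.3 + 1.6·22 = 36.5; e = 35.3 − 36.5 = -1.2
t=26: Ŝ = 1.3 + 1.6·26 = 42.9; e = 45.1 − 42.9 = 2.2
Signs: + − + − − − +
Runs: +×1, −×1, +×1, −×3, +×1 → 5

5 runs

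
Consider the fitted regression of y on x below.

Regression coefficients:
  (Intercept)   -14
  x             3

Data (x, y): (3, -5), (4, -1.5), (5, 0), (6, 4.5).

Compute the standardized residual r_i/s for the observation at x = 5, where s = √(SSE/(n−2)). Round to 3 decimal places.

-1.155

x=3: ŷ = -14 + 3·3 = -5; r = -5 − (-5) = 0
x=4: ŷ = -14 + 3·4 = -2; r = -1.5 − (-2) = 0.5
x=5: ŷ = -14 + 3·5 = 1; r = 0 − 1 = -1
x=6: ŷ = -14 + 3·6 = 4; r = 4.5 − 4 = 0.5
SSE = 0 + 0.25 + 1 + 0.25 = 1.5
s = √(1.5/2) = 0.866025
r/s = -1 / 0.866025 = -1.155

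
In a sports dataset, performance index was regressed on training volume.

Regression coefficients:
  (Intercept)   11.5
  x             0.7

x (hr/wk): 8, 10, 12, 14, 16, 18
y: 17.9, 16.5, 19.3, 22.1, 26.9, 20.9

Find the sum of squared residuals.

SSE = 33.52

x=8: ŷ = 11.5 + 0.7·8 = 17.1; e = 17.9 − 17.1 = 0.8
x=10: ŷ = 11.5 + 0.7·10 = 18.5; e = 16.5 − 18.5 = -2
x=12: ŷ = 11.5 + 0.7·12 = 19.9; e = 19.3 − 19.9 = -0.6
x=14: ŷ = 11.5 + 0.7·14 = 21.3; e = 22.1 − 21.3 = 0.8
x=16: ŷ = 11.5 + 0.7·16 = 22.7; e = 26.9 − 22.7 = 4.2
x=18: ŷ = 11.5 + 0.7·18 = 24.1; e = 20.9 − 24.1 = -3.2
SSE = 0.64 + 4 + 0.36 + 0.64 + 17.64 + 10.24 = 33.52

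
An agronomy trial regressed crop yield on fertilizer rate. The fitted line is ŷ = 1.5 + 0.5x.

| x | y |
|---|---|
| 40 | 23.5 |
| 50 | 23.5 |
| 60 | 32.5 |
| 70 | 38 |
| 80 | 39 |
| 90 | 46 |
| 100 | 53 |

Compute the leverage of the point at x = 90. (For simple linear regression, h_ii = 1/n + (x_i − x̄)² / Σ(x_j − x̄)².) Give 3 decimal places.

h = 0.286

x̄ = (40 + 50 + 60 + 70 + 80 + 90 + 100)/7 = 70
Σ(x − x̄)² = 900 + 400 + 100 + 0 + 100 + 400 + 900 = 2800
h = 1/7 + (20)²/2800 = 0.142857 + 0.142857 = 0.286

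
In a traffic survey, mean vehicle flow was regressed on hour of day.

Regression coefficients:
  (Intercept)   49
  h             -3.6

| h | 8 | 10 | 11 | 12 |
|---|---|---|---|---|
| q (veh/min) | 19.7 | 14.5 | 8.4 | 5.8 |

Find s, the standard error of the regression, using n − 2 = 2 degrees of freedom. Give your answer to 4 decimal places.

h=8: ŷ = 49 − 3.6·8 = 20.2; r = 19.7 − 20.2 = -0.5
h=10: ŷ = 49 − 3.6·10 = 13; r = 14.5 − 13 = 1.5
h=11: ŷ = 49 − 3.6·11 = 9.4; r = 8.4 − 9.4 = -1
h=12: ŷ = 49 − 3.6·12 = 5.8; r = 5.8 − 5.8 = 0
SSE = 0.25 + 2.25 + 1 + 0 = 3.5
s = √(3.5/2) = √1.75 ≈ 1.3229

s = 1.3229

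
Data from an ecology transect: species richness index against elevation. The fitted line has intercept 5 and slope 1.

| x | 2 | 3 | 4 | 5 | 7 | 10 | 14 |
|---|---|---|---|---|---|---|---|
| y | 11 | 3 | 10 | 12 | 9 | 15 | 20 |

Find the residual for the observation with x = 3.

ŷ = 5 + 3 = 8
r = 3 − 8 = -5

r = -5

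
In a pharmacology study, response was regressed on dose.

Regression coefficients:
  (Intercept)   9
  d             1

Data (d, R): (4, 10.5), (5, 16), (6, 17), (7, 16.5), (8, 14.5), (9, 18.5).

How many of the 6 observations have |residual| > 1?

4

d=4: ŷ = 9 + 4 = 13; e = 10.5 − 13 = -2.5
d=5: ŷ = 9 + 5 = 14; e = 16 − 14 = 2
d=6: ŷ = 9 + 6 = 15; e = 17 − 15 = 2
d=7: ŷ = 9 + 7 = 16; e = 16.5 − 16 = 0.5
d=8: ŷ = 9 + 8 = 17; e = 14.5 − 17 = -2.5
d=9: ŷ = 9 + 9 = 18; e = 18.5 − 18 = 0.5
|e| > 1: d=4 (|e|=2.5), d=5 (|e|=2), d=6 (|e|=2), d=8 (|e|=2.5) → 4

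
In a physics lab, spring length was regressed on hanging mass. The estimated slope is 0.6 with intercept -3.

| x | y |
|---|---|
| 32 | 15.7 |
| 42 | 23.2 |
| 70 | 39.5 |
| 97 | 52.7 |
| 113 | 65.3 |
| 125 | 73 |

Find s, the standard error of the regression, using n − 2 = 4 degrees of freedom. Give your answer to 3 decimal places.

x=32: ŷ = -3 + 0.6·32 = 16.2; r = 15.7 − 16.2 = -0.5
x=42: ŷ = -3 + 0.6·42 = 22.2; r = 23.2 − 22.2 = 1
x=70: ŷ = -3 + 0.6·70 = 39; r = 39.5 − 39 = 0.5
x=97: ŷ = -3 + 0.6·97 = 55.2; r = 52.7 − 55.2 = -2.5
x=113: ŷ = -3 + 0.6·113 = 64.8; r = 65.3 − 64.8 = 0.5
x=125: ŷ = -3 + 0.6·125 = 72; r = 73 − 72 = 1
SSE = 0.25 + 1 + 0.25 + 6.25 + 0.25 + 1 = 9
s = √(9/4) = √2.25 ≈ 1.500

s = 1.500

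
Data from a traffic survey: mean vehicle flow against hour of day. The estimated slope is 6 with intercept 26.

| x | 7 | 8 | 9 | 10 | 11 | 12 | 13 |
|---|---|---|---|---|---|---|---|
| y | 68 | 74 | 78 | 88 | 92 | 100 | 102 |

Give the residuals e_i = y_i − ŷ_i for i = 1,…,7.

0, 0, -2, 2, 0, 2, -2

x=7: ŷ = 26 + 6·7 = 68; e = 68 − 68 = 0
x=8: ŷ = 26 + 6·8 = 74; e = 74 − 74 = 0
x=9: ŷ = 26 + 6·9 = 80; e = 78 − 80 = -2
x=10: ŷ = 26 + 6·10 = 86; e = 88 − 86 = 2
x=11: ŷ = 26 + 6·11 = 92; e = 92 − 92 = 0
x=12: ŷ = 26 + 6·12 = 98; e = 100 − 98 = 2
x=13: ŷ = 26 + 6·13 = 104; e = 102 − 104 = -2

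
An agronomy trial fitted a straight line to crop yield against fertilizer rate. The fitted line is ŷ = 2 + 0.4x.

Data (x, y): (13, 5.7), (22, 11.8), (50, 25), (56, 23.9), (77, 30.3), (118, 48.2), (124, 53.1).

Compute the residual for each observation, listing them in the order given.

-1.5, 1, 3, -0.5, -2.5, -1, 1.5

x=13: ŷ = 2 + 0.4·13 = 7.2; e = 5.7 − 7.2 = -1.5
x=22: ŷ = 2 + 0.4·22 = 10.8; e = 11.8 − 10.8 = 1
x=50: ŷ = 2 + 0.4·50 = 22; e = 25 − 22 = 3
x=56: ŷ = 2 + 0.4·56 = 24.4; e = 23.9 − 24.4 = -0.5
x=77: ŷ = 2 + 0.4·77 = 32.8; e = 30.3 − 32.8 = -2.5
x=118: ŷ = 2 + 0.4·118 = 49.2; e = 48.2 − 49.2 = -1
x=124: ŷ = 2 + 0.4·124 = 51.6; e = 53.1 − 51.6 = 1.5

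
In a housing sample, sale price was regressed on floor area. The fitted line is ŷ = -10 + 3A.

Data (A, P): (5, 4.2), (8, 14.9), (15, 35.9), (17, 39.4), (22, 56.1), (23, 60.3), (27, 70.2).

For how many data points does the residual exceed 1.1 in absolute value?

2

A=5: ŷ = -10 + 3·5 = 5; r = 4.2 − 5 = -0.8
A=8: ŷ = -10 + 3·8 = 14; r = 14.9 − 14 = 0.9
A=15: ŷ = -10 + 3·15 = 35; r = 35.9 − 35 = 0.9
A=17: ŷ = -10 + 3·17 = 41; r = 39.4 − 41 = -1.6
A=22: ŷ = -10 + 3·22 = 56; r = 56.1 − 56 = 0.1
A=23: ŷ = -10 + 3·23 = 59; r = 60.3 − 59 = 1.3
A=27: ŷ = -10 + 3·27 = 71; r = 70.2 − 71 = -0.8
|r| > 1.1: A=17 (|r|=1.6), A=23 (|r|=1.3) → 2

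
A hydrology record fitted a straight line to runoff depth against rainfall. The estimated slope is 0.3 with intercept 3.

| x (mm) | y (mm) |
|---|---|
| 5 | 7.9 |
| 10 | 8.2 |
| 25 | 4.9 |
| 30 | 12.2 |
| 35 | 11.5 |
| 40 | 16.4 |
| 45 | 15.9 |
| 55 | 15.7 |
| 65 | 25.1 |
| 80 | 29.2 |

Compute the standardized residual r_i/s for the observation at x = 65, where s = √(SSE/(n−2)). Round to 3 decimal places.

x=5: ŷ = 3 + 0.3·5 = 4.5; r = 7.9 − 4.5 = 3.4
x=10: ŷ = 3 + 0.3·10 = 6; r = 8.2 − 6 = 2.2
x=25: ŷ = 3 + 0.3·25 = 10.5; r = 4.9 − 10.5 = -5.6
x=30: ŷ = 3 + 0.3·30 = 12; r = 12.2 − 12 = 0.2
x=35: ŷ = 3 + 0.3·35 = 13.5; r = 11.5 − 13.5 = -2
x=40: ŷ = 3 + 0.3·40 = 15; r = 16.4 − 15 = 1.4
x=45: ŷ = 3 + 0.3·45 = 16.5; r = 15.9 − 16.5 = -0.6
x=55: ŷ = 3 + 0.3·55 = 19.5; r = 15.7 − 19.5 = -3.8
x=65: ŷ = 3 + 0.3·65 = 22.5; r = 25.1 − 22.5 = 2.6
x=80: ŷ = 3 + 0.3·80 = 27; r = 29.2 − 27 = 2.2
SSE = 11.56 + 4.84 + 31.36 + 0.04 + 4 + 1.96 + 0.36 + 14.44 + 6.76 + 4.84 = 80.16
s = √(80.16/8) = 3.16544
r/s = 2.6 / 3.16544 = 0.821

0.821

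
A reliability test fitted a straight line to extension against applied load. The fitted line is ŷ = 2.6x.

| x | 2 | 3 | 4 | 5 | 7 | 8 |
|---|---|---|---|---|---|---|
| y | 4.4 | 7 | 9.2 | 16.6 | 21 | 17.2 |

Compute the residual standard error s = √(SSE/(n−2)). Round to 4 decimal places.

x=2: ŷ = 2.6·2 = 5.2; r = 4.4 − 5.2 = -0.8
x=3: ŷ = 2.6·3 = 7.8; r = 7 − 7.8 = -0.8
x=4: ŷ = 2.6·4 = 10.4; r = 9.2 − 10.4 = -1.2
x=5: ŷ = 2.6·5 = 13; r = 16.6 − 13 = 3.6
x=7: ŷ = 2.6·7 = 18.2; r = 21 − 18.2 = 2.8
x=8: ŷ = 2.6·8 = 20.8; r = 17.2 − 20.8 = -3.6
SSE = 0.64 + 0.64 + 1.44 + 12.96 + 7.84 + 12.96 = 36.48
s = √(36.48/4) = √9.12 ≈ 3.0199

s = 3.0199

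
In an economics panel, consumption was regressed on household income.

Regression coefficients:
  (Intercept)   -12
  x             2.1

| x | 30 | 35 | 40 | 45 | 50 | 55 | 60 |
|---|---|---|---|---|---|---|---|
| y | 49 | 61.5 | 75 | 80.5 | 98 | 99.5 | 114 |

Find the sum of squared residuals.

SSE = 58

x=30: ŷ = -12 + 2.1·30 = 51; r = 49 − 51 = -2
x=35: ŷ = -12 + 2.1·35 = 61.5; r = 61.5 − 61.5 = 0
x=40: ŷ = -12 + 2.1·40 = 72; r = 75 − 72 = 3
x=45: ŷ = -12 + 2.1·45 = 82.5; r = 80.5 − 82.5 = -2
x=50: ŷ = -12 + 2.1·50 = 93; r = 98 − 93 = 5
x=55: ŷ = -12 + 2.1·55 = 103.5; r = 99.5 − 103.5 = -4
x=60: ŷ = -12 + 2.1·60 = 114; r = 114 − 114 = 0
SSE = 4 + 0 + 9 + 4 + 25 + 16 + 0 = 58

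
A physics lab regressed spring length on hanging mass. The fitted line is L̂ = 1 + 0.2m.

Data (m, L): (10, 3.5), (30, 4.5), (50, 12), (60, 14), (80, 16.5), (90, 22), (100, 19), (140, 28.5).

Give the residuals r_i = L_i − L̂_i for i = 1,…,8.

0.5, -2.5, 1, 1, -0.5, 3, -2, -0.5

m=10: L̂ = 1 + 0.2·10 = 3; r = 3.5 − 3 = 0.5
m=30: L̂ = 1 + 0.2·30 = 7; r = 4.5 − 7 = -2.5
m=50: L̂ = 1 + 0.2·50 = 11; r = 12 − 11 = 1
m=60: L̂ = 1 + 0.2·60 = 13; r = 14 − 13 = 1
m=80: L̂ = 1 + 0.2·80 = 17; r = 16.5 − 17 = -0.5
m=90: L̂ = 1 + 0.2·90 = 19; r = 22 − 19 = 3
m=100: L̂ = 1 + 0.2·100 = 21; r = 19 − 21 = -2
m=140: L̂ = 1 + 0.2·140 = 29; r = 28.5 − 29 = -0.5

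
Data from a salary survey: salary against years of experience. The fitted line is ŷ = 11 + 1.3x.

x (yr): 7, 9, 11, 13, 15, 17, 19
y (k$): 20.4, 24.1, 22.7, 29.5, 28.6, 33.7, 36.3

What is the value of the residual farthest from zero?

x=7: ŷ = 11 + 1.3·7 = 20.1; r = 20.4 − 20.1 = 0.3
x=9: ŷ = 11 + 1.3·9 = 22.7; r = 24.1 − 22.7 = 1.4
x=11: ŷ = 11 + 1.3·11 = 25.3; r = 22.7 − 25.3 = -2.6
x=13: ŷ = 11 + 1.3·13 = 27.9; r = 29.5 − 27.9 = 1.6
x=15: ŷ = 11 + 1.3·15 = 30.5; r = 28.6 − 30.5 = -1.9
x=17: ŷ = 11 + 1.3·17 = 33.1; r = 33.7 − 33.1 = 0.6
x=19: ŷ = 11 + 1.3·19 = 35.7; r = 36.3 − 35.7 = 0.6
Largest |r| is 2.6 at x = 11, residual -2.6.

r = -2.6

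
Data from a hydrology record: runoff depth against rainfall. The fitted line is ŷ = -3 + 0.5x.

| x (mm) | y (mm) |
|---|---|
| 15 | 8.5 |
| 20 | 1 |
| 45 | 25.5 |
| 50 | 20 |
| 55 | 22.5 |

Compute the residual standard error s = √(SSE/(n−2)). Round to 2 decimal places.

s = 5.66

x=15: ŷ = -3 + 0.5·15 = 4.5; r = 8.5 − 4.5 = 4
x=20: ŷ = -3 + 0.5·20 = 7; r = 1 − 7 = -6
x=45: ŷ = -3 + 0.5·45 = 19.5; r = 25.5 − 19.5 = 6
x=50: ŷ = -3 + 0.5·50 = 22; r = 20 − 22 = -2
x=55: ŷ = -3 + 0.5·55 = 24.5; r = 22.5 − 24.5 = -2
SSE = 16 + 36 + 36 + 4 + 4 = 96
s = √(96/3) = √32 ≈ 5.66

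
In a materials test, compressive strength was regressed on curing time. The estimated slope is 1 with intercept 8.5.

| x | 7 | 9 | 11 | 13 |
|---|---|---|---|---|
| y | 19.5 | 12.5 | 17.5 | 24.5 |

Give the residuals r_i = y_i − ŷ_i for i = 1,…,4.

x=7: ŷ = 8.5 + 7 = 15.5; r = 19.5 − 15.5 = 4
x=9: ŷ = 8.5 + 9 = 17.5; r = 12.5 − 17.5 = -5
x=11: ŷ = 8.5 + 11 = 19.5; r = 17.5 − 19.5 = -2
x=13: ŷ = 8.5 + 13 = 21.5; r = 24.5 − 21.5 = 3

4, -5, -2, 3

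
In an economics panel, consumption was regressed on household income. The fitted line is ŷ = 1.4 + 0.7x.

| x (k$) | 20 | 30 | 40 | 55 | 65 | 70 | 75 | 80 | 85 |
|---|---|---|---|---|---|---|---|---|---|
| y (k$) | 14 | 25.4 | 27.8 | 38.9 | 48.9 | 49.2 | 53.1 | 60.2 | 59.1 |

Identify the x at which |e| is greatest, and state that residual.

x = 30, e = 3

x=20: ŷ = 1.4 + 0.7·20 = 15.4; e = 14 − 15.4 = -1.4
x=30: ŷ = 1.4 + 0.7·30 = 22.4; e = 25.4 − 22.4 = 3
x=40: ŷ = 1.4 + 0.7·40 = 29.4; e = 27.8 − 29.4 = -1.6
x=55: ŷ = 1.4 + 0.7·55 = 39.9; e = 38.9 − 39.9 = -1
x=65: ŷ = 1.4 + 0.7·65 = 46.9; e = 48.9 − 46.9 = 2
x=70: ŷ = 1.4 + 0.7·70 = 50.4; e = 49.2 − 50.4 = -1.2
x=75: ŷ = 1.4 + 0.7·75 = 53.9; e = 53.1 − 53.9 = -0.8
x=80: ŷ = 1.4 + 0.7·80 = 57.4; e = 60.2 − 57.4 = 2.8
x=85: ŷ = 1.4 + 0.7·85 = 60.9; e = 59.1 − 60.9 = -1.8
Largest |e| is 3 at x = 30, residual 3.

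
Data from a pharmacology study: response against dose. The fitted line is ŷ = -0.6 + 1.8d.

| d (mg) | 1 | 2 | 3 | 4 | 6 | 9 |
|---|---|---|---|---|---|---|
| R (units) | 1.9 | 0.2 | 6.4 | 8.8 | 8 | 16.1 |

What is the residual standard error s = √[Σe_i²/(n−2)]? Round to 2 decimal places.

s = 2.28

d=1: ŷ = -0.6 + 1.8·1 = 1.2; e = 1.9 − 1.2 = 0.7
d=2: ŷ = -0.6 + 1.8·2 = 3; e = 0.2 − 3 = -2.8
d=3: ŷ = -0.6 + 1.8·3 = 4.8; e = 6.4 − 4.8 = 1.6
d=4: ŷ = -0.6 + 1.8·4 = 6.6; e = 8.8 − 6.6 = 2.2
d=6: ŷ = -0.6 + 1.8·6 = 10.2; e = 8 − 10.2 = -2.2
d=9: ŷ = -0.6 + 1.8·9 = 15.6; e = 16.1 − 15.6 = 0.5
SSE = 0.49 + 7.84 + 2.56 + 4.84 + 4.84 + 0.25 = 20.82
s = √(20.82/4) = √5.205 ≈ 2.28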